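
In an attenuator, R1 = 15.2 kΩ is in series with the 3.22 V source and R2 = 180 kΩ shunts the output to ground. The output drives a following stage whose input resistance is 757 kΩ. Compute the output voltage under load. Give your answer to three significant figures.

V_out ≈ 2.92 V

The load sits in parallel with R2: R2‖R_L = (180 × 757) / (180 + 757) = 145.4 kΩ.
V_out = 3.22 × 145.4 / (15.2 + 145.4) = 3.22 × 145.4/160.6 = 2.92 V.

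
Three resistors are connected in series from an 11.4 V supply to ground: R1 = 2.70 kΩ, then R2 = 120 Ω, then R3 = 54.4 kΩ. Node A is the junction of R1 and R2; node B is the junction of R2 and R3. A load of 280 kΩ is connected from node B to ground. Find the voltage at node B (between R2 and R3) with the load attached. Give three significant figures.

At node B, R3 is in parallel with the load: R3‖R_L = 45550 Ω.
Below node A the resistance is R2 + (R3‖R_L) = 45670 Ω, so V_A = 11.4 × 45670/48370 = 10.76 V.
Then V_B = V_A × (R3‖R_L)/(R2 + R3‖R_L) = 10.76 × 45550/45670 = 10.7 V.

V ≈ 10.7 V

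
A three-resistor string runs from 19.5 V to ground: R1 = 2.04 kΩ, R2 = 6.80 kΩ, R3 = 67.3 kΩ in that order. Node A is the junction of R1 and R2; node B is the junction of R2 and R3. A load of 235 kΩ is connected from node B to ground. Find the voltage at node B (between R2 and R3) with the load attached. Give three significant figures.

V ≈ 16.7 V

At node B, R3 is in parallel with the load: R3‖R_L = 52.32 kΩ.
Below node A the resistance is R2 + (R3‖R_L) = 59.12 kΩ, so V_A = 19.5 × 59.12/61.16 = 18.85 V.
Then V_B = V_A × (R3‖R_L)/(R2 + R3‖R_L) = 18.85 × 52.32/59.12 = 16.7 V.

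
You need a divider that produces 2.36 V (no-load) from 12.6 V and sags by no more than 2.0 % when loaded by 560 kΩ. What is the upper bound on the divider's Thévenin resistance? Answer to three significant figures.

R_th ≤ 11.4 kΩ

Loading drop = R_th/(R_th + R_L) ≤ 0.0200, so R_th ≤ R_L · ε/(1−ε) = 560 kΩ × 0.0200/0.9800 = 11.4 kΩ.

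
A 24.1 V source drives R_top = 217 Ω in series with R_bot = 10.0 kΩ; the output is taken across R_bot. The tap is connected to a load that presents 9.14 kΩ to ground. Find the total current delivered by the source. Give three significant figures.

I ≈ 4.83 mA

R_bot‖R_L = 4775 Ω, so the source sees R_top + R_bot‖R_L = 4992 Ω.
I = 24.1 V / 4992 Ω = 4.83 mA.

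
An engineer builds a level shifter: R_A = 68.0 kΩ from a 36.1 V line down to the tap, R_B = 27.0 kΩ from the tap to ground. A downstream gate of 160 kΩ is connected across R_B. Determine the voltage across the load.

V_out ≈ 9.15 V

The load sits in parallel with R_B: R_B‖R_L = (27.0 × 160) / (27.0 + 160) = 23.10 kΩ.
V_out = 36.1 × 23.10 / (68.0 + 23.10) = 36.1 × 23.10/91.10 = 9.15 V.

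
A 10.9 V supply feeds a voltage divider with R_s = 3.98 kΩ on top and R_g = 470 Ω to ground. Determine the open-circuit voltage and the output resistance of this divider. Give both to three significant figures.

V_th is the open-circuit tap voltage: 10.9 × 470/(3980 + 470) = 1.15 V.
With the supply zeroed, R_s and R_g appear in parallel from the tap: R_th = R_s‖R_g = (3980 × 470)/4450 = 420 Ω.

V_th = 1.15 V, R_th = 420 Ω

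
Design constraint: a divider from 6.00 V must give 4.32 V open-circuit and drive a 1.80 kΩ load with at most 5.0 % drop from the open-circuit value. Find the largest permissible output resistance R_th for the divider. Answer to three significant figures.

R_th ≤ 94.7 Ω

Loading drop = R_th/(R_th + R_L) ≤ 0.0500, so R_th ≤ R_L · ε/(1−ε) = 1.80 kΩ × 0.0500/0.9500 = 94.7 Ω.
(Any R1, R2 with R2/(R1+R2) = 0.720 and R1‖R2 ≤ 94.7 Ω will meet the spec.)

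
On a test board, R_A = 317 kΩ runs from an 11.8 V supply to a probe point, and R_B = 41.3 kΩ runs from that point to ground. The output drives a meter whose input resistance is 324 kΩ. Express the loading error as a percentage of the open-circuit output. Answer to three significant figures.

Unloaded V = 11.8 × 41.3/358.3 = 1.3601 V.
Loaded: R_B‖R_L = 36.63 kΩ, giving V = 11.8 × 36.63/353.6 = 1.2223 V.
Drop = (1.3601 − 1.2223) / 1.3601 = 10.1 %.

10.1 %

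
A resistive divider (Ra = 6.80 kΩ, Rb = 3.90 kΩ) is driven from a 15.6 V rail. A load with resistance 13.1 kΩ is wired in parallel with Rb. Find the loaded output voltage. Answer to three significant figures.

The load sits in parallel with Rb: Rb‖R_L = (3.90 × 13.1) / (3.90 + 13.1) = 3.005 kΩ.
V_out = 15.6 × 3.005 / (6.80 + 3.005) = 15.6 × 3.005/9.805 = 4.78 V.

V_out ≈ 4.78 V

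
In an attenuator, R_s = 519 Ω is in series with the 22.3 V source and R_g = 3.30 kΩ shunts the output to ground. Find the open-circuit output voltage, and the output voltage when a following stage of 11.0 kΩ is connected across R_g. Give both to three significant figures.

Unloaded: 19.3 V; loaded: 18.5 V

Open-circuit: V = 22.3 × 3300/(519 + 3300) = 19.3 V.
With the load, R_g becomes R_g‖R_L = 2538 Ω, so V = 22.3 × 2538/3057 = 18.5 V.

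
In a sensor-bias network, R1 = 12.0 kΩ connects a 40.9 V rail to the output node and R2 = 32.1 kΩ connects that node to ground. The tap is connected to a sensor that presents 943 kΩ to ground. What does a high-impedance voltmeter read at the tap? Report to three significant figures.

The load sits in parallel with R2: R2‖R_L = (32.1 × 943) / (32.1 + 943) = 31.04 kΩ.
V_out = 40.9 × 31.04 / (12.0 + 31.04) = 40.9 × 31.04/43.04 = 29.5 V.
(Unloaded it would have been 29.8 V.)

V_out ≈ 29.5 V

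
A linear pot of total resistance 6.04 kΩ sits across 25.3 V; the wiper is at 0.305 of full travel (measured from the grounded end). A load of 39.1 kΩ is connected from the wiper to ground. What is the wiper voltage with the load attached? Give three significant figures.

V ≈ 7.47 V

The wiper splits the pot into (1−α)R = 4.198 kΩ above and αR = 1.842 kΩ below.
Lower section ‖ load = 1.759 kΩ.
V_wiper = 25.3 × 1.759/(4.198 + 1.759) = 7.47 V.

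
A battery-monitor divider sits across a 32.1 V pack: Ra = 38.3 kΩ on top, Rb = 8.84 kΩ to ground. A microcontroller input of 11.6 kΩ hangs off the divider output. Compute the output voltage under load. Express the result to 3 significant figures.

The load sits in parallel with Rb: Rb‖R_L = (8.84 × 11.6) / (8.84 + 11.6) = 5.017 kΩ.
V_out = 32.1 × 5.017 / (38.3 + 5.017) = 32.1 × 5.017/43.32 = 3.72 V.
(Unloaded it would have been 6.02 V.)

V_out ≈ 3.72 V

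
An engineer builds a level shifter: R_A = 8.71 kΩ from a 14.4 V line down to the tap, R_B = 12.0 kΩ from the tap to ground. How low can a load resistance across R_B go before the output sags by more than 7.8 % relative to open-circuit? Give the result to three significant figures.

R_L(min) ≈ 59.7 kΩ

Output resistance R_th = R_A‖R_B = (8.71 × 12.0)/20.71 = 5.047 kΩ.
The fractional drop is R_th/(R_th + R_L); requiring this ≤ 0.0780 gives R_L ≥ R_th(1/0.0780 − 1) = 5.047 × 11.82 = 59.7 kΩ.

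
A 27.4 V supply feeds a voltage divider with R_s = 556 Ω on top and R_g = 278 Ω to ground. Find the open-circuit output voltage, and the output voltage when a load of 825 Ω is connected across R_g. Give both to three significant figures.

Unloaded: 9.13 V; loaded: 7.46 V

Open-circuit: V = 27.4 × 278/(556 + 278) = 9.13 V.
With the load, R_g becomes R_g‖R_L = 207.9 Ω, so V = 27.4 × 207.9/763.9 = 7.46 V.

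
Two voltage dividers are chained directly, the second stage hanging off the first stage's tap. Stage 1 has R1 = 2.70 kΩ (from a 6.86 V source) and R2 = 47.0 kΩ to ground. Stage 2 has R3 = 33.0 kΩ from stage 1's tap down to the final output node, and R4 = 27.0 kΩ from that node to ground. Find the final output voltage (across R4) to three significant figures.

Stage 2 presents R3+R4 = 60.00 kΩ as a load on stage 1's tap.
Stage 1's lower leg becomes R2‖(R3+R4) = 26.36 kΩ, so V_mid = 6.86 × 26.36/29.06 = 6.223 V.
Stage 2 is itself unloaded: V_out = V_mid × R4/(R3+R4) = 6.223 × 27.0/60.00 = 2.80 V.

V_out ≈ 2.80 V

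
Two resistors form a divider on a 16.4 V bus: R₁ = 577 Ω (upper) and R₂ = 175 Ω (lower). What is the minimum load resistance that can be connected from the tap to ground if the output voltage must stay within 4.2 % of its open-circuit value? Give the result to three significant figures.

R_L(min) ≈ 3.06 kΩ

Output resistance R_th = R₁‖R₂ = (577 × 175)/752.0 = 134.3 Ω.
The fractional drop is R_th/(R_th + R_L); requiring this ≤ 0.0420 gives R_L ≥ R_th(1/0.0420 − 1) = 134.3 × 22.81 = 3.06 kΩ.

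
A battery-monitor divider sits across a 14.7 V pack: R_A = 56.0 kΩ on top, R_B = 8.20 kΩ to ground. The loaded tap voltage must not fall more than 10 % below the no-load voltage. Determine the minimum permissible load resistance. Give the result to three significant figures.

Output resistance R_th = R_A‖R_B = (56.0 × 8.20)/64.20 = 7.153 kΩ.
The fractional drop is R_th/(R_th + R_L); requiring this ≤ 0.100 gives R_L ≥ R_th(1/0.100 − 1) = 7.153 × 9.000 = 64.4 kΩ.

R_L(min) ≈ 64.4 kΩ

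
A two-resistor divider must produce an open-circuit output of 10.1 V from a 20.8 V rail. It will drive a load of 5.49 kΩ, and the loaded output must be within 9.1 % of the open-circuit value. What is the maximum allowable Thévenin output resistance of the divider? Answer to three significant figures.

R_th ≤ 550 Ω

Loading drop = R_th/(R_th + R_L) ≤ 0.0910, so R_th ≤ R_L · ε/(1−ε) = 5.49 kΩ × 0.0910/0.9090 = 550 Ω.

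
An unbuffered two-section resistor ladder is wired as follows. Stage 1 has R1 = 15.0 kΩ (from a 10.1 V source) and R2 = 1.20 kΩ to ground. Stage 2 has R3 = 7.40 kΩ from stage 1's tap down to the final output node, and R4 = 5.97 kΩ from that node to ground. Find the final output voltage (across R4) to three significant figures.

V_out ≈ 0.308 V

Stage 2 presents R3+R4 = 13.37 kΩ as a load on stage 1's tap.
Stage 1's lower leg becomes R2‖(R3+R4) = 1.101 kΩ, so V_mid = 10.1 × 1.101/16.10 = 0.6907 V.
Stage 2 is itself unloaded: V_out = V_mid × R4/(R3+R4) = 0.6907 × 5.97/13.37 = 0.308 V.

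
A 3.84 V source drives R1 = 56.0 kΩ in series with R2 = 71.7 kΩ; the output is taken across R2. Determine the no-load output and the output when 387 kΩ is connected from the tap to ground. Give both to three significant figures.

Unloaded: 2.16 V; loaded: 1.99 V

Open-circuit: V = 3.84 × 71.7/(56.0 + 71.7) = 2.16 V.
With the load, R2 becomes R2‖R_L = 60.49 kΩ, so V = 3.84 × 60.49/116.5 = 1.99 V.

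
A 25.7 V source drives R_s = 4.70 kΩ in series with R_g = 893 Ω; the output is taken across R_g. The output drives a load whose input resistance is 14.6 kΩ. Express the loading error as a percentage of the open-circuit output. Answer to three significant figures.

The divider's output (Thévenin) resistance is R_s‖R_g = 750.4 Ω.
Fractional drop under load = R_th/(R_th + R_L) = 750.4 / (750.4 + 14600) = 0.04889.
So the output falls by 4.89 %.

4.89 %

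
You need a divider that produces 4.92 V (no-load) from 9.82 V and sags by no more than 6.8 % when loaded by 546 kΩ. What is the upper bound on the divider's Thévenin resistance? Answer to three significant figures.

R_th ≤ 39.8 kΩ

Loading drop = R_th/(R_th + R_L) ≤ 0.0680, so R_th ≤ R_L · ε/(1−ε) = 546 kΩ × 0.0680/0.9320 = 39.8 kΩ.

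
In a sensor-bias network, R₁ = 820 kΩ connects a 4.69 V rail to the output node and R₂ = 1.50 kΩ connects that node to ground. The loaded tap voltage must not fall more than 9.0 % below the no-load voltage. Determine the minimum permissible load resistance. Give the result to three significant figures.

R_L(min) ≈ 15.1 kΩ

Output resistance R_th = R₁‖R₂ = (820 × 1.50)/821.5 = 1.497 kΩ.
The fractional drop is R_th/(R_th + R_L); requiring this ≤ 0.0900 gives R_L ≥ R_th(1/0.0900 − 1) = 1.497 × 10.11 = 15.1 kΩ.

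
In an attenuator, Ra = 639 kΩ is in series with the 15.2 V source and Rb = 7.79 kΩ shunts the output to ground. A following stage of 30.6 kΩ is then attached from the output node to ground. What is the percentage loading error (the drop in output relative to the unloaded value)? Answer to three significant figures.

The divider's output (Thévenin) resistance is Ra‖Rb = 7.696 kΩ.
Fractional drop under load = R_th/(R_th + R_L) = 7.696 / (7.696 + 30.6) = 0.2010.
So the output falls by 20.1 %.

20.1 %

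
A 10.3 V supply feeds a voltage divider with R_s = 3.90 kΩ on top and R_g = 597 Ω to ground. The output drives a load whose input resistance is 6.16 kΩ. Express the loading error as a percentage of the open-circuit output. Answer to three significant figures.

The divider's output (Thévenin) resistance is R_s‖R_g = 517.7 Ω.
Fractional drop under load = R_th/(R_th + R_L) = 517.7 / (517.7 + 6160) = 0.07753.
So the output falls by 7.75 %.

7.75 %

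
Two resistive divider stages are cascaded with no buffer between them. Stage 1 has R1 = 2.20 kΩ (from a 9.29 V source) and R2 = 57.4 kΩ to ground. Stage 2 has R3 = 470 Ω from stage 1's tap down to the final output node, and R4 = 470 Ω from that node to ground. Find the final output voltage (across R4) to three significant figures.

V_out ≈ 1.37 V

Stage 2 presents R3+R4 = 940.0 Ω as a load on stage 1's tap.
Stage 1's lower leg becomes R2‖(R3+R4) = 924.9 Ω, so V_mid = 9.29 × 924.9/3125 = 2.750 V.
Stage 2 is itself unloaded: V_out = V_mid × R4/(R3+R4) = 2.750 × 470/940.0 = 1.37 V.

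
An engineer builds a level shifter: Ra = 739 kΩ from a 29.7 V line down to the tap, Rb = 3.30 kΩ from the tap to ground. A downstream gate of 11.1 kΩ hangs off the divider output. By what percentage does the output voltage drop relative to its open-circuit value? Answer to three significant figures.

Unloaded V = 29.7 × 3.30/742.3 = 0.1320 V.
Loaded: Rb‖R_L = 2.544 kΩ, giving V = 29.7 × 2.544/741.5 = 0.1019 V.
Drop = (0.1320 − 0.1019) / 0.1320 = 22.8 %.

22.8 %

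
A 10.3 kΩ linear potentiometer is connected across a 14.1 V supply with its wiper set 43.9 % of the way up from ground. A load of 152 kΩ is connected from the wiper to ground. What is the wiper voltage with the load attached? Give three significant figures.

V ≈ 6.09 V

The wiper splits the pot into (1−α)R = 5.778 kΩ above and αR = 4.522 kΩ below.
Lower section ‖ load = 4.391 kΩ.
V_wiper = 14.1 × 4.391/(5.778 + 4.391) = 6.09 V.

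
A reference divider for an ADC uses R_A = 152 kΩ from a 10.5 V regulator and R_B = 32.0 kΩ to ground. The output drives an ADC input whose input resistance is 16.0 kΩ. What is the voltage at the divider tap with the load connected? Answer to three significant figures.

The load sits in parallel with R_B: R_B‖R_L = (32.0 × 16.0) / (32.0 + 16.0) = 10.67 kΩ.
V_out = 10.5 × 10.67 / (152 + 10.67) = 10.5 × 10.67/162.7 = 0.689 V.

V_out ≈ 0.689 V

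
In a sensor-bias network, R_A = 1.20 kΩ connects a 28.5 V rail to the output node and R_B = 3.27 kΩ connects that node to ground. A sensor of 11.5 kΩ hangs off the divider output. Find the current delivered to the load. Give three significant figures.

I_L ≈ 1.68 mA

R_B‖R_L = 2.546 kΩ; V_out = 28.5 × 2.546/3.746 = 19.37 V.
I_L = V_out / R_L = 19.37 / 11.5 kΩ = 1.68 mA.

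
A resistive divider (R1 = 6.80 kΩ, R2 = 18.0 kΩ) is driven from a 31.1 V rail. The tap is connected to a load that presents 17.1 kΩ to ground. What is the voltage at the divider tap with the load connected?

V_out ≈ 17.5 V

The load sits in parallel with R2: R2‖R_L = (18.0 × 17.1) / (18.0 + 17.1) = 8.769 kΩ.
V_out = 31.1 × 8.769 / (6.80 + 8.769) = 31.1 × 8.769/15.57 = 17.5 V.
(Unloaded it would have been 22.6 V.)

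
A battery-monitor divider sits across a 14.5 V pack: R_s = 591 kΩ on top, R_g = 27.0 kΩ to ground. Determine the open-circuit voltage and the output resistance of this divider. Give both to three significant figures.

V_th = 0.633 V, R_th = 25.8 kΩ

V_th is the open-circuit tap voltage: 14.5 × 27.0/(591 + 27.0) = 0.633 V.
With the supply zeroed, R_s and R_g appear in parallel from the tap: R_th = R_s‖R_g = (591 × 27.0)/618.0 = 25.8 kΩ.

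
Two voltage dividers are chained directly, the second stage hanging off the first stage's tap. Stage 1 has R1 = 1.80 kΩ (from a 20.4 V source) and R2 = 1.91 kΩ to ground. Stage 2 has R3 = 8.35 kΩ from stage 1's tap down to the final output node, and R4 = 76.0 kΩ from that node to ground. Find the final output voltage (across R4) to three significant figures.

Stage 2 presents R3+R4 = 84.35 kΩ as a load on stage 1's tap.
Stage 1's lower leg becomes R2‖(R3+R4) = 1.868 kΩ, so V_mid = 20.4 × 1.868/3.668 = 10.39 V.
Stage 2 is itself unloaded: V_out = V_mid × R4/(R3+R4) = 10.39 × 76.0/84.35 = 9.36 V.

V_out ≈ 9.36 V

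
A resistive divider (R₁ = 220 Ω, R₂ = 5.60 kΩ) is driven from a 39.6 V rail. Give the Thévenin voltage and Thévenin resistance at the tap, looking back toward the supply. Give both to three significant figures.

V_th is the open-circuit tap voltage: 39.6 × 5600/(220 + 5600) = 38.1 V.
With the supply zeroed, R₁ and R₂ appear in parallel from the tap: R_th = R₁‖R₂ = (220 × 5600)/5820 = 212 Ω.

V_th = 38.1 V, R_th = 212 Ω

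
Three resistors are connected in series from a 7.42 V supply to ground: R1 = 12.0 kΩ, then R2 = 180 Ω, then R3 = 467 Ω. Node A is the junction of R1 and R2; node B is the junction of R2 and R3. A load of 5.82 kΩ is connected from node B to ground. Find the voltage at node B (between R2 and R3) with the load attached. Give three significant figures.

V ≈ 0.254 V

At node B, R3 is in parallel with the load: R3‖R_L = 432.3 Ω.
Below node A the resistance is R2 + (R3‖R_L) = 612.3 Ω, so V_A = 7.42 × 612.3/12610 = 0.3602 V.
Then V_B = V_A × (R3‖R_L)/(R2 + R3‖R_L) = 0.3602 × 432.3/612.3 = 0.254 V.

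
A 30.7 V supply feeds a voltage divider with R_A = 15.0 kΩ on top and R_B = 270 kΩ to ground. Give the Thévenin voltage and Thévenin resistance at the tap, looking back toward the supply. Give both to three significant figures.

V_th = 29.1 V, R_th = 14.2 kΩ

V_th is the open-circuit tap voltage: 30.7 × 270/(15.0 + 270) = 29.1 V.
With the supply zeroed, R_A and R_B appear in parallel from the tap: R_th = R_A‖R_B = (15.0 × 270)/285.0 = 14.2 kΩ.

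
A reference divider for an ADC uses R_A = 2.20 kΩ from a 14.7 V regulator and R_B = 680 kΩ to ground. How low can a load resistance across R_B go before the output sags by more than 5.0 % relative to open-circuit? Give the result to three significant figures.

R_L(min) ≈ 41.7 kΩ

Output resistance R_th = R_A‖R_B = (2.20 × 680)/682.2 = 2.193 kΩ.
The fractional drop is R_th/(R_th + R_L); requiring this ≤ 0.0500 gives R_L ≥ R_th(1/0.0500 − 1) = 2.193 × 19.00 = 41.7 kΩ.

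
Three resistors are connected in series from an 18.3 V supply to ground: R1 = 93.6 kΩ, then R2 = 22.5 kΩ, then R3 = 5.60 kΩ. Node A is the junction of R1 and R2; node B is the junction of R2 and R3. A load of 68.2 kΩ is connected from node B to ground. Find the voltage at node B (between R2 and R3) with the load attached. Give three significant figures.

V ≈ 0.781 V

At node B, R3 is in parallel with the load: R3‖R_L = 5.175 kΩ.
Below node A the resistance is R2 + (R3‖R_L) = 27.68 kΩ, so V_A = 18.3 × 27.68/121.3 = 4.176 V.
Then V_B = V_A × (R3‖R_L)/(R2 + R3‖R_L) = 4.176 × 5.175/27.68 = 0.781 V.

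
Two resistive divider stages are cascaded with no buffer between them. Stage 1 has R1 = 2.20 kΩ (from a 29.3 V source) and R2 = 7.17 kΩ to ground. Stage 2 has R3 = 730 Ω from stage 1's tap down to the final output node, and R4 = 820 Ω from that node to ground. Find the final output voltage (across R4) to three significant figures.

Stage 2 presents R3+R4 = 1550 Ω as a load on stage 1's tap.
Stage 1's lower leg becomes R2‖(R3+R4) = 1274 Ω, so V_mid = 29.3 × 1274/3474 = 10.75 V.
Stage 2 is itself unloaded: V_out = V_mid × R4/(R3+R4) = 10.75 × 820/1550 = 5.69 V.

V_out ≈ 5.69 V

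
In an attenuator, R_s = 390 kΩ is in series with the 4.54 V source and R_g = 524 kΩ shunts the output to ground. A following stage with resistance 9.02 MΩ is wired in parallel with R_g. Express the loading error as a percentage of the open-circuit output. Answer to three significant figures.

The divider's output (Thévenin) resistance is R_s‖R_g = 223.6 kΩ.
Fractional drop under load = R_th/(R_th + R_L) = 223.6 / (223.6 + 9020) = 0.02419.
So the output falls by 2.42 %.

2.42 %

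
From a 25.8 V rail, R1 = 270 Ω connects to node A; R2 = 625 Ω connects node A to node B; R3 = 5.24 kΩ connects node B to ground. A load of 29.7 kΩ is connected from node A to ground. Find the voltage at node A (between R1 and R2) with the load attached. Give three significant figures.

V ≈ 24.5 V

Below node A the series string R2+R3 = 5865 Ω sits in parallel with the 29700 Ω load: 4898 Ω.
V_A = 25.8 × 4898/(270 + 4898) = 24.5 V.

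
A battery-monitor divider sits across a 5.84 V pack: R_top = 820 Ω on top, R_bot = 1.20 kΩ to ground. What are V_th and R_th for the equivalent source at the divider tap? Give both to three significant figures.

V_th is the open-circuit tap voltage: 5.84 × 1200/(820 + 1200) = 3.47 V.
With the supply zeroed, R_top and R_bot appear in parallel from the tap: R_th = R_top‖R_bot = (820 × 1200)/2020 = 487 Ω.

V_th = 3.47 V, R_th = 487 Ω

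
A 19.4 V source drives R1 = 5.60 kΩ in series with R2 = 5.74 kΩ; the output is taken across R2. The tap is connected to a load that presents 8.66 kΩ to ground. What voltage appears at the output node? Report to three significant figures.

V_out ≈ 7.40 V

The load sits in parallel with R2: R2‖R_L = (5.74 × 8.66) / (5.74 + 8.66) = 3.452 kΩ.
V_out = 19.4 × 3.452 / (5.60 + 3.452) = 19.4 × 3.452/9.052 = 7.40 V.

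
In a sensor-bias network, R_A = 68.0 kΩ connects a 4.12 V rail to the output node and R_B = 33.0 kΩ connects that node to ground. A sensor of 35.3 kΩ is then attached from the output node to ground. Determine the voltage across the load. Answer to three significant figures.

The load sits in parallel with R_B: R_B‖R_L = (33.0 × 35.3) / (33.0 + 35.3) = 17.06 kΩ.
V_out = 4.12 × 17.06 / (68.0 + 17.06) = 4.12 × 17.06/85.06 = 0.826 V.
(Unloaded it would have been 1.35 V.)

V_out ≈ 0.826 V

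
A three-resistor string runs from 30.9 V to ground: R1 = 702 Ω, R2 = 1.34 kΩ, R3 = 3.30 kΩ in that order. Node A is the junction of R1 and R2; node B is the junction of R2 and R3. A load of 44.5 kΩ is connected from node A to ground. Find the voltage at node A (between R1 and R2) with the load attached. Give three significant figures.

V ≈ 26.5 V

Below node A the series string R2+R3 = 4640 Ω sits in parallel with the 44500 Ω load: 4202 Ω.
V_A = 30.9 × 4202/(702 + 4202) = 26.5 V.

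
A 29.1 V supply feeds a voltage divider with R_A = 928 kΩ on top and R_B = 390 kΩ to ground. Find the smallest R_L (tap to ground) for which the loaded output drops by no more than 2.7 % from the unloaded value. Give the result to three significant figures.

Output resistance R_th = R_A‖R_B = (928 × 390)/1318 = 274.6 kΩ.
The fractional drop is R_th/(R_th + R_L); requiring this ≤ 0.0270 gives R_L ≥ R_th(1/0.0270 − 1) = 274.6 × 36.04 = 9.90 MΩ.

R_L(min) ≈ 9.90 MΩ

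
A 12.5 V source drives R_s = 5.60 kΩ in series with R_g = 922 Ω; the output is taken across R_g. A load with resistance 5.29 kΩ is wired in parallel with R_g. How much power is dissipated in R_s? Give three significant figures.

P ≈ 21.5 mW

Total resistance from the source is R_s + (R_g‖R_L) = 6385 Ω, so I = 12.5/6385 Ω = 1.958 mA.
P = I²·R_s = (1.958 mA)² × 5.60 kΩ = 21.5 mW.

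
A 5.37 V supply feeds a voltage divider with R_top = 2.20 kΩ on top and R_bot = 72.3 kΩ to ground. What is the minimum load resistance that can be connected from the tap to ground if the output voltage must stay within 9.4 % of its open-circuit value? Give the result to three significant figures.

Output resistance R_th = R_top‖R_bot = (2.20 × 72.3)/74.50 = 2.135 kΩ.
The fractional drop is R_th/(R_th + R_L); requiring this ≤ 0.0940 gives R_L ≥ R_th(1/0.0940 − 1) = 2.135 × 9.638 = 20.6 kΩ.

R_L(min) ≈ 20.6 kΩ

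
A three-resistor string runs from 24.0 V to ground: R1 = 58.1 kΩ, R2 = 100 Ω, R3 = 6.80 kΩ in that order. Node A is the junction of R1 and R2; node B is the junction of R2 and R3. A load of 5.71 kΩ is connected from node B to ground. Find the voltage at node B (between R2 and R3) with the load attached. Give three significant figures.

V ≈ 1.22 V

At node B, R3 is in parallel with the load: R3‖R_L = 3104 Ω.
Below node A the resistance is R2 + (R3‖R_L) = 3204 Ω, so V_A = 24.0 × 3204/61300 = 1.254 V.
Then V_B = V_A × (R3‖R_L)/(R2 + R3‖R_L) = 1.254 × 3104/3204 = 1.22 V.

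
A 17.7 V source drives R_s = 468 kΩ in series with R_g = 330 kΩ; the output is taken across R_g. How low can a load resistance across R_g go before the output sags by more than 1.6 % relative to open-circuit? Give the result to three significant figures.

R_L(min) ≈ 11.9 MΩ

Output resistance R_th = R_s‖R_g = (468 × 330)/798.0 = 193.5 kΩ.
The fractional drop is R_th/(R_th + R_L); requiring this ≤ 0.0160 gives R_L ≥ R_th(1/0.0160 − 1) = 193.5 × 61.50 = 11.9 MΩ.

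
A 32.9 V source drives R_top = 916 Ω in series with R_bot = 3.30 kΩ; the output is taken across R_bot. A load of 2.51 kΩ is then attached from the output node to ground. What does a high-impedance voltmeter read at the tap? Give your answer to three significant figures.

The load sits in parallel with R_bot: R_bot‖R_L = (3300 × 2510) / (3300 + 2510) = 1426 Ω.
V_out = 32.9 × 1426 / (916 + 1426) = 32.9 × 1426/2342 = 20.0 V.
(Unloaded it would have been 25.8 V.)

V_out ≈ 20.0 V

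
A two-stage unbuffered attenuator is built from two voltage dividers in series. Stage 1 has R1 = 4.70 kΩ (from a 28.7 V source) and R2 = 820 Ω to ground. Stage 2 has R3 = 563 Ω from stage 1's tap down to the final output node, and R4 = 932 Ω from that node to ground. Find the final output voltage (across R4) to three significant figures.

V_out ≈ 1.81 V

Stage 2 presents R3+R4 = 1495 Ω as a load on stage 1's tap.
Stage 1's lower leg becomes R2‖(R3+R4) = 529.5 Ω, so V_mid = 28.7 × 529.5/5230 = 2.906 V.
Stage 2 is itself unloaded: V_out = V_mid × R4/(R3+R4) = 2.906 × 932/1495 = 1.81 V.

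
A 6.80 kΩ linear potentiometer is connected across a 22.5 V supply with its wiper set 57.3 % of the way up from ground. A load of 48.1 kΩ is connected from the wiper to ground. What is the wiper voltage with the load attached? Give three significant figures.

The wiper splits the pot into (1−α)R = 2.904 kΩ above and αR = 3.896 kΩ below.
Lower section ‖ load = 3.604 kΩ.
V_wiper = 22.5 × 3.604/(2.904 + 3.604) = 12.5 V.

V ≈ 12.5 V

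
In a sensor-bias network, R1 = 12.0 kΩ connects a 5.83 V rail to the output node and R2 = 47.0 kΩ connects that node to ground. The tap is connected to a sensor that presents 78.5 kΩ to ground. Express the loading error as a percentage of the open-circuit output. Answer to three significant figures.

10.9 %

The divider's output (Thévenin) resistance is R1‖R2 = 9.559 kΩ.
Fractional drop under load = R_th/(R_th + R_L) = 9.559 / (9.559 + 78.5) = 0.1086.
So the output falls by 10.9 %.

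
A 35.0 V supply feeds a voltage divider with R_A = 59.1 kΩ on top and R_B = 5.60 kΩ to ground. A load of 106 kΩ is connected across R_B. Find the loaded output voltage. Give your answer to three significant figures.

The load sits in parallel with R_B: R_B‖R_L = (5.60 × 106) / (5.60 + 106) = 5.319 kΩ.
V_out = 35.0 × 5.319 / (59.1 + 5.319) = 35.0 × 5.319/64.42 = 2.89 V.
(Unloaded it would have been 3.03 V.)

V_out ≈ 2.89 V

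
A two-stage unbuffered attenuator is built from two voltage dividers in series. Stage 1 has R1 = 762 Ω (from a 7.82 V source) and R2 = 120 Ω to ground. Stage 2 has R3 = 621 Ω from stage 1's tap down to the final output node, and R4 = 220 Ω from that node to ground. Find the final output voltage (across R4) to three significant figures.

Stage 2 presents R3+R4 = 841.0 Ω as a load on stage 1's tap.
Stage 1's lower leg becomes R2‖(R3+R4) = 105.0 Ω, so V_mid = 7.82 × 105.0/867.0 = 0.9472 V.
Stage 2 is itself unloaded: V_out = V_mid × R4/(R3+R4) = 0.9472 × 220/841.0 = 0.248 V.

V_out ≈ 0.248 V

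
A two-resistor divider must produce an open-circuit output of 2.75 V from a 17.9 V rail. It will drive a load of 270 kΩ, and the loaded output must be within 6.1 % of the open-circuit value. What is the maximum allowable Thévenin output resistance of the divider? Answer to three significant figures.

R_th ≤ 17.5 kΩ

Loading drop = R_th/(R_th + R_L) ≤ 0.0610, so R_th ≤ R_L · ε/(1−ε) = 270 kΩ × 0.0610/0.9390 = 17.5 kΩ.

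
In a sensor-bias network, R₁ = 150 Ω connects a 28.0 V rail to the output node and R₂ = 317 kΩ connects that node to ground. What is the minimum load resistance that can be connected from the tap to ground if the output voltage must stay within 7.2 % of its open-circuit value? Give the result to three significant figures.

Output resistance R_th = R₁‖R₂ = (150 × 317000)/317200 = 149.9 Ω.
The fractional drop is R_th/(R_th + R_L); requiring this ≤ 0.0720 gives R_L ≥ R_th(1/0.0720 − 1) = 149.9 × 12.89 = 1.93 kΩ.

R_L(min) ≈ 1.93 kΩ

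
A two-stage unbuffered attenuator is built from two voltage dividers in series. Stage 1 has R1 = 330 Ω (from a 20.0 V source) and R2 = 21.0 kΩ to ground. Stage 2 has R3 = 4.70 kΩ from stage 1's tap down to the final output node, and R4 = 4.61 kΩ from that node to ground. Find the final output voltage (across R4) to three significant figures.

Stage 2 presents R3+R4 = 9310 Ω as a load on stage 1's tap.
Stage 1's lower leg becomes R2‖(R3+R4) = 6450 Ω, so V_mid = 20.0 × 6450/6780 = 19.03 V.
Stage 2 is itself unloaded: V_out = V_mid × R4/(R3+R4) = 19.03 × 4610/9310 = 9.42 V.

V_out ≈ 9.42 V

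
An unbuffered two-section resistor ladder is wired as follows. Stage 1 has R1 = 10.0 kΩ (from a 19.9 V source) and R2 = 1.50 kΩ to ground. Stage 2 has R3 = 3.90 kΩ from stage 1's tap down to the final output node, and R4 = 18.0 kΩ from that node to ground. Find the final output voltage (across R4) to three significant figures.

Stage 2 presents R3+R4 = 21.90 kΩ as a load on stage 1's tap.
Stage 1's lower leg becomes R2‖(R3+R4) = 1.404 kΩ, so V_mid = 19.9 × 1.404/11.40 = 2.450 V.
Stage 2 is itself unloaded: V_out = V_mid × R4/(R3+R4) = 2.450 × 18.0/21.90 = 2.01 V.

V_out ≈ 2.01 V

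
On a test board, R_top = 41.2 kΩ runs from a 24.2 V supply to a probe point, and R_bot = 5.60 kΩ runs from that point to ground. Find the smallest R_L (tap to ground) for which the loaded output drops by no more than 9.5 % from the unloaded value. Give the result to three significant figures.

R_L(min) ≈ 47.0 kΩ

Output resistance R_th = R_top‖R_bot = (41.2 × 5.60)/46.80 = 4.930 kΩ.
The fractional drop is R_th/(R_th + R_L); requiring this ≤ 0.0950 gives R_L ≥ R_th(1/0.0950 − 1) = 4.930 × 9.526 = 47.0 kΩ.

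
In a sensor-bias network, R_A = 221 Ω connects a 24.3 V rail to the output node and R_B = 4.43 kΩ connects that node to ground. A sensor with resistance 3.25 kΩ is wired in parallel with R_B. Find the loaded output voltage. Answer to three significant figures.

The load sits in parallel with R_B: R_B‖R_L = (4430 × 3250) / (4430 + 3250) = 1875 Ω.
V_out = 24.3 × 1875 / (221 + 1875) = 24.3 × 1875/2096 = 21.7 V.

V_out ≈ 21.7 V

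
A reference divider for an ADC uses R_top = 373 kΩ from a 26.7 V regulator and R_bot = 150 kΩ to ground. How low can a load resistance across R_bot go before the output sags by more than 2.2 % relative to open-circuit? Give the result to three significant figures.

Output resistance R_th = R_top‖R_bot = (373 × 150)/523.0 = 107.0 kΩ.
The fractional drop is R_th/(R_th + R_L); requiring this ≤ 0.0220 gives R_L ≥ R_th(1/0.0220 − 1) = 107.0 × 44.45 = 4.76 MΩ.

R_L(min) ≈ 4.76 MΩ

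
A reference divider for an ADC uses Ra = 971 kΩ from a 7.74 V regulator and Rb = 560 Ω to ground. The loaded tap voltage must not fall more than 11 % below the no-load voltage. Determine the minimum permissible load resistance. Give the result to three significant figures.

R_L(min) ≈ 4.53 kΩ

Output resistance R_th = Ra‖Rb = (971000 × 560)/971600 = 559.7 Ω.
The fractional drop is R_th/(R_th + R_L); requiring this ≤ 0.110 gives R_L ≥ R_th(1/0.110 − 1) = 559.7 × 8.091 = 4.53 kΩ.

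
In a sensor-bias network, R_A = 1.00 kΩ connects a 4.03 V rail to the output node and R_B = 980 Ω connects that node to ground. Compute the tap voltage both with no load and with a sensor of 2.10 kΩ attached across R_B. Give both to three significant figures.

Unloaded: 1.99 V; loaded: 1.61 V

Open-circuit: V = 4.03 × 980/(1000 + 980) = 1.99 V.
With the load, R_B becomes R_B‖R_L = 668.2 Ω, so V = 4.03 × 668.2/1668 = 1.61 V.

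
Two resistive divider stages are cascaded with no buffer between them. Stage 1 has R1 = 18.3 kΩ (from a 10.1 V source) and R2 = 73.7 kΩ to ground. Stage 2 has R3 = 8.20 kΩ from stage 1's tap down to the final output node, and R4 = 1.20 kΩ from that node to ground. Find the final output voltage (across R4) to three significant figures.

Stage 2 presents R3+R4 = 9.400 kΩ as a load on stage 1's tap.
Stage 1's lower leg becomes R2‖(R3+R4) = 8.337 kΩ, so V_mid = 10.1 × 8.337/26.64 = 3.161 V.
Stage 2 is itself unloaded: V_out = V_mid × R4/(R3+R4) = 3.161 × 1.20/9.400 = 0.404 V.

V_out ≈ 0.404 V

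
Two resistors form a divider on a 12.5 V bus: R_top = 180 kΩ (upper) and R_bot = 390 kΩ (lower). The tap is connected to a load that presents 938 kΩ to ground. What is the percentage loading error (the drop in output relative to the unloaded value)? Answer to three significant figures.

Unloaded V = 12.5 × 390/570.0 = 8.5526 V.
Loaded: R_bot‖R_L = 275.5 kΩ, giving V = 12.5 × 275.5/455.5 = 7.5600 V.
Drop = (8.5526 − 7.5600) / 8.5526 = 11.6 %.

11.6 %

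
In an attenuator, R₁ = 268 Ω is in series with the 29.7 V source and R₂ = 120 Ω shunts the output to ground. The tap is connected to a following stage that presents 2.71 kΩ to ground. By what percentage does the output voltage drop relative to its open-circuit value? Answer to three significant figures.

The divider's output (Thévenin) resistance is R₁‖R₂ = 82.89 Ω.
Fractional drop under load = R_th/(R_th + R_L) = 82.89 / (82.89 + 2710) = 0.02968.
So the output falls by 2.97 %.

2.97 %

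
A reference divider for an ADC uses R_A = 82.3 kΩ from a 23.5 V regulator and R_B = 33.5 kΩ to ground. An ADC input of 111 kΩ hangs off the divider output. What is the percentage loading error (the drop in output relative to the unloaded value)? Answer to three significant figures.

Unloaded V = 23.5 × 33.5/115.8 = 6.798 V.
Loaded: R_B‖R_L = 25.73 kΩ, giving V = 23.5 × 25.73/108.0 = 5.598 V.
Drop = (6.798 − 5.598) / 6.798 = 17.7 %.

17.7 %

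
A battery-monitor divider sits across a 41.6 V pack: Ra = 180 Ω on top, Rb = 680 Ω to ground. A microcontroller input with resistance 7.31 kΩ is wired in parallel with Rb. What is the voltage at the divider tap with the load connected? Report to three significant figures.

The load sits in parallel with Rb: Rb‖R_L = (680 × 7310) / (680 + 7310) = 622.1 Ω.
V_out = 41.6 × 622.1 / (180 + 622.1) = 41.6 × 622.1/802.1 = 32.3 V.

V_out ≈ 32.3 V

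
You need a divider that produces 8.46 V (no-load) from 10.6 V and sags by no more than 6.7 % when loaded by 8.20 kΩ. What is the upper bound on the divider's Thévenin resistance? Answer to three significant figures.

R_th ≤ 589 Ω

Loading drop = R_th/(R_th + R_L) ≤ 0.0670, so R_th ≤ R_L · ε/(1−ε) = 8.20 kΩ × 0.0670/0.9330 = 589 Ω.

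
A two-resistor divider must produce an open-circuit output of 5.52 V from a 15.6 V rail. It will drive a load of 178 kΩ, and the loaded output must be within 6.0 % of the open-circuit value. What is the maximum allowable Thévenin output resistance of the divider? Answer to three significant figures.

R_th ≤ 11.4 kΩ

Loading drop = R_th/(R_th + R_L) ≤ 0.0600, so R_th ≤ R_L · ε/(1−ε) = 178 kΩ × 0.0600/0.9400 = 11.4 kΩ.
(Any R1, R2 with R2/(R1+R2) = 0.354 and R1‖R2 ≤ 11.4 kΩ will meet the spec.)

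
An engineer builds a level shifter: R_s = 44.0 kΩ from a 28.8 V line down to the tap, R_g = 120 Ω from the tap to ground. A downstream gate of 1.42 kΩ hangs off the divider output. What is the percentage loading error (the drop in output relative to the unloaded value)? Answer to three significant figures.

7.77 %

The divider's output (Thévenin) resistance is R_s‖R_g = 119.7 Ω.
Fractional drop under load = R_th/(R_th + R_L) = 119.7 / (119.7 + 1420) = 0.07773.
So the output falls by 7.77 %.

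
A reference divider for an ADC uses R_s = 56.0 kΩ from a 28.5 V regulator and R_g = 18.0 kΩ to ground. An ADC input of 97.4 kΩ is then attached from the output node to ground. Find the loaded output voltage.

The load sits in parallel with R_g: R_g‖R_L = (18.0 × 97.4) / (18.0 + 97.4) = 15.19 kΩ.
V_out = 28.5 × 15.19 / (56.0 + 15.19) = 28.5 × 15.19/71.19 = 6.08 V.

V_out ≈ 6.08 V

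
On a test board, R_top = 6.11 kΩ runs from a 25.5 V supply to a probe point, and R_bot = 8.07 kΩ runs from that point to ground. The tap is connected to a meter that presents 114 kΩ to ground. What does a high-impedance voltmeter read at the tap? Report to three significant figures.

V_out ≈ 14.1 V

The load sits in parallel with R_bot: R_bot‖R_L = (8.07 × 114) / (8.07 + 114) = 7.536 kΩ.
V_out = 25.5 × 7.536 / (6.11 + 7.536) = 25.5 × 7.536/13.65 = 14.1 V.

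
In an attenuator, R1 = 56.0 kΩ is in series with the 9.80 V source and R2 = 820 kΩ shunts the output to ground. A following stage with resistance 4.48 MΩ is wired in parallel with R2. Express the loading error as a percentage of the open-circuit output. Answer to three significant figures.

1.16 %

The divider's output (Thévenin) resistance is R1‖R2 = 52.42 kΩ.
Fractional drop under load = R_th/(R_th + R_L) = 52.42 / (52.42 + 4480) = 0.01157.
So the output falls by 1.16 %.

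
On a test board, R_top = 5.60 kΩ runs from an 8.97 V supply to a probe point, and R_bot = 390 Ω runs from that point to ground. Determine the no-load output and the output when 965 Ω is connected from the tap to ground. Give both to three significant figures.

Open-circuit: V = 8.97 × 390/(5600 + 390) = 0.584 V.
With the load, R_bot becomes R_bot‖R_L = 277.7 Ω, so V = 8.97 × 277.7/5878 = 0.424 V.

Unloaded: 0.584 V; loaded: 0.424 V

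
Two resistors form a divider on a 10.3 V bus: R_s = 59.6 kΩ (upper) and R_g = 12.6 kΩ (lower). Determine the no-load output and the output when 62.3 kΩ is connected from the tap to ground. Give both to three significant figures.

Unloaded: 1.80 V; loaded: 1.54 V

Open-circuit: V = 10.3 × 12.6/(59.6 + 12.6) = 1.80 V.
With the load, R_g becomes R_g‖R_L = 10.48 kΩ, so V = 10.3 × 10.48/70.08 = 1.54 V.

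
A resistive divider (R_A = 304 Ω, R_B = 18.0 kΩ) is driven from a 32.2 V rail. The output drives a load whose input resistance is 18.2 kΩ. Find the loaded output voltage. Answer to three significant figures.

V_out ≈ 31.2 V

The load sits in parallel with R_B: R_B‖R_L = (18000 × 18200) / (18000 + 18200) = 9050 Ω.
V_out = 32.2 × 9050 / (304 + 9050) = 32.2 × 9050/9354 = 31.2 V.
(Unloaded it would have been 31.7 V.)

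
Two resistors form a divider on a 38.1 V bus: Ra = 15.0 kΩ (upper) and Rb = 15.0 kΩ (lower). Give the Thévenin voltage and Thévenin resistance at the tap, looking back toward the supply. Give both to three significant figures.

V_th = 19.1 V, R_th = 7.50 kΩ

V_th is the open-circuit tap voltage: 38.1 × 15.0/(15.0 + 15.0) = 19.1 V.
With the supply zeroed, Ra and Rb appear in parallel from the tap: R_th = Ra‖Rb = (15.0 × 15.0)/30.00 = 7.50 kΩ.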